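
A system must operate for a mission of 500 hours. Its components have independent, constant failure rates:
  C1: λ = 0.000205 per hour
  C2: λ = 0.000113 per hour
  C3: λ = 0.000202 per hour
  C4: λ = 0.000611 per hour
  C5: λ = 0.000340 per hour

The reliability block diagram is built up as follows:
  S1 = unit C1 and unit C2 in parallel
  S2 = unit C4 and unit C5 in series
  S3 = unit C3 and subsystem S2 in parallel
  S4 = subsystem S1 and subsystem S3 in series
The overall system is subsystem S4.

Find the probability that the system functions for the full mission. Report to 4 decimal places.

0.9585

R(C1) = exp(−0.000205 × 500) = 0.902578
R(C2) = exp(−0.000113 × 500) = 0.945066
R(C3) = exp(−0.000202 × 500) = 0.903933
R(C4) = exp(−0.000611 × 500) = 0.736755
R(C5) = exp(−0.000340 × 500) = 0.843665
Parallel (C1 and C2): 1 − (1 − 0.902578)(1 − 0.945066) = 0.994648
Series (C4 and C5): 0.736755 × 0.843665 = 0.621574
Parallel (C3 and [0.621574]): 1 − (1 − 0.903933)(1 − 0.621574) = 0.963646
Series ([0.994648] and [0.963646]): 0.994648 × 0.963646 = 0.9585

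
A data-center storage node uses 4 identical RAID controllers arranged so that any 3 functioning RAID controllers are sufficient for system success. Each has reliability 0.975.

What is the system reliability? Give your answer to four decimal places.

0.9964

R = Σ_{i=3}^{4} C(4,i) p^i (1−p)^{4−i} with p = 0.975
C(4,3)·0.975^3·0.025^1 = 0.092686
C(4,4)·0.975^4·0.025^0 = 0.903688
Sum = 0.9964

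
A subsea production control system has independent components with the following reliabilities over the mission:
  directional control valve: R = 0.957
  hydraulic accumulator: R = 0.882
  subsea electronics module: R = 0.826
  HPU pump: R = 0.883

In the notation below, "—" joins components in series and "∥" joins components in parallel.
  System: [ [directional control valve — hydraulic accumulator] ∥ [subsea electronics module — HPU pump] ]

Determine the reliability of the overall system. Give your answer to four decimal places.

0.9578

Series (directional control valve and hydraulic accumulator): 0.957000 × 0.882000 = 0.844074
Series (subsea electronics module and HPU pump): 0.826000 × 0.883000 = 0.729358
Parallel ([0.844074] and [0.729358]): 1 − (1 − 0.844074)(1 − 0.729358) = 0.9578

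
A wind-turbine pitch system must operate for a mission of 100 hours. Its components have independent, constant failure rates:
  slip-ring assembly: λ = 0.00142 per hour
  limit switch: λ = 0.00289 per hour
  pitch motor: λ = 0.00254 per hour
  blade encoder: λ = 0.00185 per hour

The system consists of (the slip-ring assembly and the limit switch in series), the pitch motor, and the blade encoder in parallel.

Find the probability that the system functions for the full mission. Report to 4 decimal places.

R(slip-ring assembly) = exp(−0.00142 × 100) = 0.867621
R(limit switch) = exp(−0.00289 × 100) = 0.749012
R(pitch motor) = exp(−0.00254 × 100) = 0.775692
R(blade encoder) = exp(−0.00185 × 100) = 0.831104
Series (slip-ring assembly and limit switch): 0.867621 × 0.749012 = 0.649859
Parallel ([0.649859], pitch motor, and blade encoder): 1 − (1 − 0.649859)(1 − 0.775692)(1 − 0.831104) = 0.9867

0.9867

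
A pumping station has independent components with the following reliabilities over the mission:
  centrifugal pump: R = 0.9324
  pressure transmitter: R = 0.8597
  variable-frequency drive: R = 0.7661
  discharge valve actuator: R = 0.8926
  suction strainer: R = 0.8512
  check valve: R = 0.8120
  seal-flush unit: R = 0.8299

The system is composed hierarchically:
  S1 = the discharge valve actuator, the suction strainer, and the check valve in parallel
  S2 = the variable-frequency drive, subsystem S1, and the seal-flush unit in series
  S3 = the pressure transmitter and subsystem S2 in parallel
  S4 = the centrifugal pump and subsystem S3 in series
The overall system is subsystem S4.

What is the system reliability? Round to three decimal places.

0.885

Parallel (discharge valve actuator, suction strainer, and check valve): 1 − (1 − 0.89260)(1 − 0.85120)(1 − 0.81200) = 0.99700
Series (variable-frequency drive, [0.99700], and seal-flush unit): 0.76610 × 0.99700 × 0.82990 = 0.63388
Parallel (pressure transmitter and [0.63388]): 1 − (1 − 0.85970)(1 − 0.63388) = 0.94863
Series (centrifugal pump and [0.94863]): 0.93240 × 0.94863 = 0.885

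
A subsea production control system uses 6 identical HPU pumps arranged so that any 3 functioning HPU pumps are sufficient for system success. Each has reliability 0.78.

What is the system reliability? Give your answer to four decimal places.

R = Σ_{i=3}^{6} C(6,i) p^i (1−p)^{6−i} with p = 0.78
C(6,3)·0.78^3·0.22^3 = 0.101061
C(6,4)·0.78^4·0.22^2 = 0.268729
C(6,5)·0.78^5·0.22^1 = 0.381107
C(6,6)·0.78^6·0.22^0 = 0.225200
Sum = 0.9761

0.9761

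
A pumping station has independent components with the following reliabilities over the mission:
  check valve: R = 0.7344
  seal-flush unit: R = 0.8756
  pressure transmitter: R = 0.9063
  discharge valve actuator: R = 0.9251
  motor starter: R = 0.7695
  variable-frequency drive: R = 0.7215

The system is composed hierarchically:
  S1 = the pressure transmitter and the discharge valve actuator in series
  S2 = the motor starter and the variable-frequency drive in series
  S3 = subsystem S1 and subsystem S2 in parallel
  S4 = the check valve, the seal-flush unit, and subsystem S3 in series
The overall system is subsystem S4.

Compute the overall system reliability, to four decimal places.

Series (pressure transmitter and discharge valve actuator): 0.906300 × 0.925100 = 0.838418
Series (motor starter and variable-frequency drive): 0.769500 × 0.721500 = 0.555194
Parallel ([0.838418] and [0.555194]): 1 − (1 − 0.838418)(1 − 0.555194) = 0.928127
Series (check valve, seal-flush unit, and [0.928127]): 0.734400 × 0.875600 × 0.928127 = 0.5968

0.5968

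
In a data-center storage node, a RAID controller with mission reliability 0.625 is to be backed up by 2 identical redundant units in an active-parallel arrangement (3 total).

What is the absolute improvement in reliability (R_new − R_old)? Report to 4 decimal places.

R_before = 0.625
R_after = 1 − (1 − 0.625)^3 = 0.9473
ΔR = 0.9473 − 0.625 = 0.3223

0.3223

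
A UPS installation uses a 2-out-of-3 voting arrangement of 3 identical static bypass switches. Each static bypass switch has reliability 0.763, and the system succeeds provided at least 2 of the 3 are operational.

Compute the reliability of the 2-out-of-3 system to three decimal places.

R = Σ_{i=2}^{3} C(3,i) p^i (1−p)^{3−i} with p = 0.763
C(3,2)·0.763^2·0.237^1 = 0.41392
C(3,3)·0.763^3·0.237^0 = 0.44419
Sum = 0.858

0.858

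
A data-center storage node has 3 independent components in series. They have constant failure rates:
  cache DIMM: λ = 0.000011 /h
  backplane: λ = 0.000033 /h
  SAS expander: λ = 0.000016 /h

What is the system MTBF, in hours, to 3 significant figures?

16700

Series of exponential components: λ_sys = Σ λ_i
λ_sys = 0.000011 + 0.000033 + 0.000016 = 6.0000e-05 /h
MTBF = 1 / λ_sys = 16700 h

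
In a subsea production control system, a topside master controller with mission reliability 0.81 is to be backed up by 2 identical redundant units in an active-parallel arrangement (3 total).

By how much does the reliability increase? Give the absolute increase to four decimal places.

R_before = 0.81
R_after = 1 − (1 − 0.81)^3 = 0.9931
ΔR = 0.9931 − 0.81 = 0.1831

0.1831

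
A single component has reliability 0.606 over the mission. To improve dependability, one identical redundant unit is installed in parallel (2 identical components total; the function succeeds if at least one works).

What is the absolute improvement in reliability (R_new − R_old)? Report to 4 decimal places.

R_before = 0.606
R_after = 1 − (1 − 0.606)^2 = 0.8448
ΔR = 0.8448 − 0.606 = 0.2388

0.2388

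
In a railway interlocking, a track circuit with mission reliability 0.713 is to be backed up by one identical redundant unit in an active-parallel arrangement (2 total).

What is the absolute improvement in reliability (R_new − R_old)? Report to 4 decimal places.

0.2046

R_before = 0.713
R_after = 1 − (1 − 0.713)^2 = 0.9176
ΔR = 0.9176 − 0.713 = 0.2046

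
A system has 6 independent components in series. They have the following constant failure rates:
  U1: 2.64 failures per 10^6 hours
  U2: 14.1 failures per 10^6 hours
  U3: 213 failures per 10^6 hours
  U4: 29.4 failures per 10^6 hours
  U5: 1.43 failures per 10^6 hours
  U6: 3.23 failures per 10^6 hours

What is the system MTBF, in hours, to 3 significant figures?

3790

Series of exponential components: λ_sys = Σ λ_i
λ_sys = 0.00000264 + 0.0000141 + 0.000213 + 0.0000294 + 0.00000143 + 0.00000323 = 2.6380e-04 /h
MTBF = 1 / λ_sys = 3790 h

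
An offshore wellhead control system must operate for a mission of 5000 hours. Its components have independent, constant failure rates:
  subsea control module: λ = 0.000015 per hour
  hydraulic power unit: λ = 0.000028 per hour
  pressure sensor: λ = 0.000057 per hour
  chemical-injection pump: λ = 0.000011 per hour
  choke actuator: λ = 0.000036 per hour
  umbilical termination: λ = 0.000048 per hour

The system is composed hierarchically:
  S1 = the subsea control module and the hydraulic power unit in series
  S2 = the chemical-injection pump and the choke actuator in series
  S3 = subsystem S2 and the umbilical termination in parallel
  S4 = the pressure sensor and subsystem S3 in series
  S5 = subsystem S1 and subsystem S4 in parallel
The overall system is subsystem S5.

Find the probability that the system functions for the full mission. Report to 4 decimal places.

R(subsea control module) = exp(−0.000015 × 5000) = 0.927743
R(hydraulic power unit) = exp(−0.000028 × 5000) = 0.869358
R(pressure sensor) = exp(−0.000057 × 5000) = 0.752014
R(chemical-injection pump) = exp(−0.000011 × 5000) = 0.946485
R(choke actuator) = exp(−0.000036 × 5000) = 0.835270
R(umbilical termination) = exp(−0.000048 × 5000) = 0.786628
Series (subsea control module and hydraulic power unit): 0.927743 × 0.869358 = 0.806541
Series (chemical-injection pump and choke actuator): 0.946485 × 0.835270 = 0.790571
Parallel ([0.790571] and umbilical termination): 1 − (1 − 0.790571)(1 − 0.786628) = 0.955314
Series (pressure sensor and [0.955314]): 0.752014 × 0.955314 = 0.718410
Parallel ([0.806541] and [0.718410]): 1 − (1 − 0.806541)(1 − 0.718410) = 0.9455

0.9455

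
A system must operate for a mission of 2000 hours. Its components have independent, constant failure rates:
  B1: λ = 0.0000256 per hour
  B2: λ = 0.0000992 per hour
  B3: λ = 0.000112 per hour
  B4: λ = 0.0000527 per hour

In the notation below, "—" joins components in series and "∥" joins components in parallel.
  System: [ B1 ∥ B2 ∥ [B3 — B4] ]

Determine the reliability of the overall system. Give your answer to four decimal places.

R(B1) = exp(−0.0000256 × 2000) = 0.950089
R(B2) = exp(−0.0000992 × 2000) = 0.820042
R(B3) = exp(−0.000112 × 2000) = 0.799315
R(B4) = exp(−0.0000527 × 2000) = 0.899964
Series (B3 and B4): 0.799315 × 0.899964 = 0.719355
Parallel (B1, B2, and [0.719355]): 1 − (1 − 0.950089)(1 − 0.820042)(1 − 0.719355) = 0.9975

0.9975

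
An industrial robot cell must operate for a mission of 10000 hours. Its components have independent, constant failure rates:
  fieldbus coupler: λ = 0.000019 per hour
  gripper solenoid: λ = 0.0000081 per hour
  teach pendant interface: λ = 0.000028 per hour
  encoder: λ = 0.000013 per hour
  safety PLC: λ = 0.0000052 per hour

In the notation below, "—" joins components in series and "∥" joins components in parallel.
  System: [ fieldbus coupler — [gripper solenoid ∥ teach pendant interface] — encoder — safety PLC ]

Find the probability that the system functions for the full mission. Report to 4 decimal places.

R(fieldbus coupler) = exp(−0.000019 × 10000) = 0.826959
R(gripper solenoid) = exp(−0.0000081 × 10000) = 0.922194
R(teach pendant interface) = exp(−0.000028 × 10000) = 0.755784
R(encoder) = exp(−0.000013 × 10000) = 0.878095
R(safety PLC) = exp(−0.0000052 × 10000) = 0.949329
Parallel (gripper solenoid and teach pendant interface): 1 − (1 − 0.922194)(1 − 0.755784) = 0.980999
Series (fieldbus coupler, [0.980999], encoder, and safety PLC): 0.826959 × 0.980999 × 0.878095 × 0.949329 = 0.6763

0.6763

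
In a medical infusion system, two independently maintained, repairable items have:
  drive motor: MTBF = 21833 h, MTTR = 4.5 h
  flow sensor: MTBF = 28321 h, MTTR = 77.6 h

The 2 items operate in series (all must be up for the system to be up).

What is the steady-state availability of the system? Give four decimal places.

A(drive motor) = MTBF/(MTBF+MTTR) = 21833/(21833+4.5) = 0.999794
A(flow sensor) = MTBF/(MTBF+MTTR) = 28321/(28321+77.6) = 0.997267
Series availability: 0.999794 × 0.997267 = 0.9971

0.9971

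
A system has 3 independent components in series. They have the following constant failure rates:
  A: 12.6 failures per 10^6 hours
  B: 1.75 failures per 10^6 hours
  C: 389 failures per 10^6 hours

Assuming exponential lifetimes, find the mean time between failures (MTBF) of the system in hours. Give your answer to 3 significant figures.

Series of exponential components: λ_sys = Σ λ_i
λ_sys = 0.0000126 + 0.00000175 + 0.000389 = 4.0335e-04 /h
MTBF = 1 / λ_sys = 2480 h

2480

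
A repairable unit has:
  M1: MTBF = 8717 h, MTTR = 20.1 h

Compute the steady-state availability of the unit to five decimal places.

0.99770

A(M1) = MTBF/(MTBF+MTTR) = 8717/(8717+20.1) = 0.99770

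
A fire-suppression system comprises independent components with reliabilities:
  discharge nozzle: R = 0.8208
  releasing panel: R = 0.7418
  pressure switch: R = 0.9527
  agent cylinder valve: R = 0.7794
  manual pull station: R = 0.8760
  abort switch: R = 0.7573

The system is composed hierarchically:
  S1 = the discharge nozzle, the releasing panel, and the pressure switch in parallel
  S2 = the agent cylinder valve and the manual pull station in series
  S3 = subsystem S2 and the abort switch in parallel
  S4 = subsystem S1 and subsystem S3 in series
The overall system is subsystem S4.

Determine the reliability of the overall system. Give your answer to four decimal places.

0.9210

Parallel (discharge nozzle, releasing panel, and pressure switch): 1 − (1 − 0.820800)(1 − 0.741800)(1 − 0.952700) = 0.997811
Series (agent cylinder valve and manual pull station): 0.779400 × 0.876000 = 0.682754
Parallel ([0.682754] and abort switch): 1 − (1 − 0.682754)(1 − 0.757300) = 0.923004
Series ([0.997811] and [0.923004]): 0.997811 × 0.923004 = 0.9210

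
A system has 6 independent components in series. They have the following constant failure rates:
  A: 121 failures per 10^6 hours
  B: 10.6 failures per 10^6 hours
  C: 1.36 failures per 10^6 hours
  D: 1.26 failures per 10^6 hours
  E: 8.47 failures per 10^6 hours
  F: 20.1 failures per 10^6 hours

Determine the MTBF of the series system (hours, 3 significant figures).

6140

Series of exponential components: λ_sys = Σ λ_i
λ_sys = 0.000121 + 0.0000106 + 0.00000136 + 0.00000126 + 0.00000847 + 0.0000201 = 1.6279e-04 /h
MTBF = 1 / λ_sys = 6140 h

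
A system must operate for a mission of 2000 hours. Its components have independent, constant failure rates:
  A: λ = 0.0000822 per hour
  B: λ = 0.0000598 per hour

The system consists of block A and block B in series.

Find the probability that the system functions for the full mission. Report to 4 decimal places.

0.7528

R(A) = exp(−0.0000822 × 2000) = 0.848403
R(B) = exp(−0.0000598 × 2000) = 0.887275
Series (A and B): 0.848403 × 0.887275 = 0.7528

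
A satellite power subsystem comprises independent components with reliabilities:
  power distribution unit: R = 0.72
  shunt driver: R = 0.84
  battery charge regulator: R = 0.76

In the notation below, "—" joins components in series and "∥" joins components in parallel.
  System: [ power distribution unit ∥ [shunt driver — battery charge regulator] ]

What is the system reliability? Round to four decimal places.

0.8988

Series (shunt driver and battery charge regulator): 0.840000 × 0.760000 = 0.638400
Parallel (power distribution unit and [0.638400]): 1 − (1 − 0.720000)(1 − 0.638400) = 0.8988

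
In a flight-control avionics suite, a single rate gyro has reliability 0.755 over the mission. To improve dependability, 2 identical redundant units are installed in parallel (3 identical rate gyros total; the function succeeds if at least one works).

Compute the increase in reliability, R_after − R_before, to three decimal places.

R_before = 0.755
R_after = 1 − (1 − 0.755)^3 = 0.985
ΔR = 0.985 − 0.755 = 0.230

0.230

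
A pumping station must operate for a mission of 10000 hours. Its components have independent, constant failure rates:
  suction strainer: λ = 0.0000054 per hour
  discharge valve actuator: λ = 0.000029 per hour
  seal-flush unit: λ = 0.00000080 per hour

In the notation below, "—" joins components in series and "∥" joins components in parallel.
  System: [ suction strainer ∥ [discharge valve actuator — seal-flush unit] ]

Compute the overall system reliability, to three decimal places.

0.986

R(suction strainer) = exp(−0.0000054 × 10000) = 0.94743
R(discharge valve actuator) = exp(−0.000029 × 10000) = 0.74826
R(seal-flush unit) = exp(−0.00000080 × 10000) = 0.99203
Series (discharge valve actuator and seal-flush unit): 0.74826 × 0.99203 = 0.74230
Parallel (suction strainer and [0.74230]): 1 − (1 − 0.94743)(1 − 0.74230) = 0.986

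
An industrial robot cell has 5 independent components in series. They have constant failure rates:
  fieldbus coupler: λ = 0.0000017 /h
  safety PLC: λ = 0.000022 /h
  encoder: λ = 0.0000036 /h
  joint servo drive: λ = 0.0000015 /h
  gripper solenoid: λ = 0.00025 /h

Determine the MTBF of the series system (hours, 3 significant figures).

Series of exponential components: λ_sys = Σ λ_i
λ_sys = 0.0000017 + 0.000022 + 0.0000036 + 0.0000015 + 0.00025 = 2.7880e-04 /h
MTBF = 1 / λ_sys = 3590 h

3590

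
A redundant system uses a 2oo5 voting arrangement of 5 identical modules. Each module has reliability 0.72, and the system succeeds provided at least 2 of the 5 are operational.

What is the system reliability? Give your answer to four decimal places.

0.9762

R = Σ_{i=2}^{5} C(5,i) p^i (1−p)^{5−i} with p = 0.72
C(5,2)·0.72^2·0.28^3 = 0.113799
C(5,3)·0.72^3·0.28^2 = 0.292626
C(5,4)·0.72^4·0.28^1 = 0.376234
C(5,5)·0.72^5·0.28^0 = 0.193492
Sum = 0.9762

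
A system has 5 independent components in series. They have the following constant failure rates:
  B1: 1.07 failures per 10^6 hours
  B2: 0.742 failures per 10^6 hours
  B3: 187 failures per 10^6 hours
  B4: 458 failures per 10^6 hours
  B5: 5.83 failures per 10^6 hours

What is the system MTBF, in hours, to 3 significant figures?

Series of exponential components: λ_sys = Σ λ_i
λ_sys = 0.00000107 + 0.000000742 + 0.000187 + 0.000458 + 0.00000583 = 6.5264e-04 /h
MTBF = 1 / λ_sys = 1530 h

1530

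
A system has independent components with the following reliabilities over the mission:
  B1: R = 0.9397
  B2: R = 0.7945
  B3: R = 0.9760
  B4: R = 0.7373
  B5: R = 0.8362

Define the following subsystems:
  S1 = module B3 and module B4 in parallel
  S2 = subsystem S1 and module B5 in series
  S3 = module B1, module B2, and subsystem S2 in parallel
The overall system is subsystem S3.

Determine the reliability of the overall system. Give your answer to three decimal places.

Parallel (B3 and B4): 1 − (1 − 0.97600)(1 − 0.73730) = 0.99370
Series ([0.99370] and B5): 0.99370 × 0.83620 = 0.83093
Parallel (B1, B2, and [0.83093]): 1 − (1 − 0.93970)(1 − 0.79450)(1 − 0.83093) = 0.998

0.998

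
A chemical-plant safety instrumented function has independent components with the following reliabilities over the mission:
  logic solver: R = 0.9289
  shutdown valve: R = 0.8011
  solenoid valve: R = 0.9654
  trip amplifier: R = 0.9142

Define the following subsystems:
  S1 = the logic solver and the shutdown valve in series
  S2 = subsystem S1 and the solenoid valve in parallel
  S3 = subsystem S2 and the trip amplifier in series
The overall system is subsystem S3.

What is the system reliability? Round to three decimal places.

Series (logic solver and shutdown valve): 0.92890 × 0.80110 = 0.74414
Parallel ([0.74414] and solenoid valve): 1 − (1 − 0.74414)(1 − 0.96540) = 0.99115
Series ([0.99115] and trip amplifier): 0.99115 × 0.91420 = 0.906

0.906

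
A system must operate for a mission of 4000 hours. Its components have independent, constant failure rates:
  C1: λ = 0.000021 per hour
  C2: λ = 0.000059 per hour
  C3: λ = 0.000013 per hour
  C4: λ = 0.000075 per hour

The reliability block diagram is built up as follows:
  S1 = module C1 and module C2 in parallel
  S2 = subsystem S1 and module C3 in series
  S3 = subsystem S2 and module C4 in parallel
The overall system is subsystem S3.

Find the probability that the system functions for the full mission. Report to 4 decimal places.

R(C1) = exp(−0.000021 × 4000) = 0.919431
R(C2) = exp(−0.000059 × 4000) = 0.789781
R(C3) = exp(−0.000013 × 4000) = 0.949329
R(C4) = exp(−0.000075 × 4000) = 0.740818
Parallel (C1 and C2): 1 − (1 − 0.919431)(1 − 0.789781) = 0.983063
Series ([0.983063] and C3): 0.983063 × 0.949329 = 0.933250
Parallel ([0.933250] and C4): 1 − (1 − 0.933250)(1 − 0.740818) = 0.9827

0.9827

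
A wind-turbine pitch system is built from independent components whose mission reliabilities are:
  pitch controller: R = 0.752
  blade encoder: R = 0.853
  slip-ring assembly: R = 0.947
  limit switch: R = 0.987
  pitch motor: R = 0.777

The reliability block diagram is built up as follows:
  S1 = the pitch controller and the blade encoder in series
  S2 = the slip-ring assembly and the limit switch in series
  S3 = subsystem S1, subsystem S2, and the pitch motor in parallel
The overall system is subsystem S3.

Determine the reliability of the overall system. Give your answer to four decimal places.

Series (pitch controller and blade encoder): 0.752000 × 0.853000 = 0.641456
Series (slip-ring assembly and limit switch): 0.947000 × 0.987000 = 0.934689
Parallel ([0.641456], [0.934689], and pitch motor): 1 − (1 − 0.641456)(1 − 0.934689)(1 − 0.777000) = 0.9948

0.9948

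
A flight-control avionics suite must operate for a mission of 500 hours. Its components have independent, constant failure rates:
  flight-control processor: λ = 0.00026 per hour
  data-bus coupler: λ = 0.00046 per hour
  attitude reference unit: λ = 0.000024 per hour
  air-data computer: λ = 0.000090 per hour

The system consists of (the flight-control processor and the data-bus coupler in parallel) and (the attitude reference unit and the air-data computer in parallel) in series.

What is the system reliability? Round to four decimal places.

R(flight-control processor) = exp(−0.00026 × 500) = 0.878095
R(data-bus coupler) = exp(−0.00046 × 500) = 0.794534
R(attitude reference unit) = exp(−0.000024 × 500) = 0.988072
R(air-data computer) = exp(−0.000090 × 500) = 0.955997
Parallel (flight-control processor and data-bus coupler): 1 − (1 − 0.878095)(1 − 0.794534) = 0.974953
Parallel (attitude reference unit and air-data computer): 1 − (1 − 0.988072)(1 − 0.955997) = 0.999475
Series ([0.974953] and [0.999475]): 0.974953 × 0.999475 = 0.9744

0.9744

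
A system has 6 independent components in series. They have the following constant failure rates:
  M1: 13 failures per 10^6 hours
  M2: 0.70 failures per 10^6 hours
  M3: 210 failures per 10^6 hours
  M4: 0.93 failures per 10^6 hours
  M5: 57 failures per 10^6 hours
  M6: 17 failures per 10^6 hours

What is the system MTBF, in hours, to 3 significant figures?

3350

Series of exponential components: λ_sys = Σ λ_i
λ_sys = 0.000013 + 0.00000070 + 0.00021 + 0.00000093 + 0.000057 + 0.000017 = 2.9863e-04 /h
MTBF = 1 / λ_sys = 3350 h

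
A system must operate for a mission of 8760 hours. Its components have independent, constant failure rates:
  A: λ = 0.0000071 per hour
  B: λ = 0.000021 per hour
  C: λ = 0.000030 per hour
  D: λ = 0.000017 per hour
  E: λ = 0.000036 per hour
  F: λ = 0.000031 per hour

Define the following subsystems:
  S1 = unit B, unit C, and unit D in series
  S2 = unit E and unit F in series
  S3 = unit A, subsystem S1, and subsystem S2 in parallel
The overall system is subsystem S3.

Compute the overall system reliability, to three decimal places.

R(A) = exp(−0.0000071 × 8760) = 0.93970
R(B) = exp(−0.000021 × 8760) = 0.83197
R(C) = exp(−0.000030 × 8760) = 0.76890
R(D) = exp(−0.000017 × 8760) = 0.86164
R(E) = exp(−0.000036 × 8760) = 0.72953
R(F) = exp(−0.000031 × 8760) = 0.76219
Series (B, C, and D): 0.83197 × 0.76890 × 0.86164 = 0.55119
Series (E and F): 0.72953 × 0.76219 = 0.55604
Parallel (A, [0.55119], and [0.55604]): 1 − (1 − 0.93970)(1 − 0.55119)(1 − 0.55604) = 0.988

0.988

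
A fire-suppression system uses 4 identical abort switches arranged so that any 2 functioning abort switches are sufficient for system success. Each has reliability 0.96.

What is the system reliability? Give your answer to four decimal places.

0.9998

R = Σ_{i=2}^{4} C(4,i) p^i (1−p)^{4−i} with p = 0.96
C(4,2)·0.96^2·0.04^2 = 0.008847
C(4,3)·0.96^3·0.04^1 = 0.141558
C(4,4)·0.96^4·0.04^0 = 0.849347
Sum = 0.9998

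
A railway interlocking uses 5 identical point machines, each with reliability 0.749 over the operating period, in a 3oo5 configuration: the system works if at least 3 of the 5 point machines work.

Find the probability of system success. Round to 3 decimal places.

R = Σ_{i=3}^{5} C(5,i) p^i (1−p)^{5−i} with p = 0.749
C(5,3)·0.749^3·0.251^2 = 0.26472
C(5,4)·0.749^4·0.251^1 = 0.39498
C(5,5)·0.749^5·0.251^0 = 0.23573
Sum = 0.895

0.895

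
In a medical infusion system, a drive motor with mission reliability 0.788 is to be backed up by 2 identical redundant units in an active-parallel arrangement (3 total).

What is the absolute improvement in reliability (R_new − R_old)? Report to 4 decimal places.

0.2025

R_before = 0.788
R_after = 1 − (1 − 0.788)^3 = 0.9905
ΔR = 0.9905 − 0.788 = 0.2025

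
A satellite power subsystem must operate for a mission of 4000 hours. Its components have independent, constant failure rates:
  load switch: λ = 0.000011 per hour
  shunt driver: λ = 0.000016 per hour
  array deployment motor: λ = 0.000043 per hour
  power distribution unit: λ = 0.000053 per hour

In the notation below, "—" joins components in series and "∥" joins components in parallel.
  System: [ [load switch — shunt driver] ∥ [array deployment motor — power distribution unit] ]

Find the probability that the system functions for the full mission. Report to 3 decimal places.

0.967

R(load switch) = exp(−0.000011 × 4000) = 0.95695
R(shunt driver) = exp(−0.000016 × 4000) = 0.93800
R(array deployment motor) = exp(−0.000043 × 4000) = 0.84198
R(power distribution unit) = exp(−0.000053 × 4000) = 0.80896
Series (load switch and shunt driver): 0.95695 × 0.93800 = 0.89762
Series (array deployment motor and power distribution unit): 0.84198 × 0.80896 = 0.68113
Parallel ([0.89762] and [0.68113]): 1 − (1 − 0.89762)(1 − 0.68113) = 0.967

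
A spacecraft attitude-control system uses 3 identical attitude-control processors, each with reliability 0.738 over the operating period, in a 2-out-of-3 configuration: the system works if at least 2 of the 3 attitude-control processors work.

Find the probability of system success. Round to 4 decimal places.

R = Σ_{i=2}^{3} C(3,i) p^i (1−p)^{3−i} with p = 0.738
C(3,2)·0.738^2·0.262^1 = 0.428090
C(3,3)·0.738^3·0.262^0 = 0.401947
Sum = 0.8300

0.8300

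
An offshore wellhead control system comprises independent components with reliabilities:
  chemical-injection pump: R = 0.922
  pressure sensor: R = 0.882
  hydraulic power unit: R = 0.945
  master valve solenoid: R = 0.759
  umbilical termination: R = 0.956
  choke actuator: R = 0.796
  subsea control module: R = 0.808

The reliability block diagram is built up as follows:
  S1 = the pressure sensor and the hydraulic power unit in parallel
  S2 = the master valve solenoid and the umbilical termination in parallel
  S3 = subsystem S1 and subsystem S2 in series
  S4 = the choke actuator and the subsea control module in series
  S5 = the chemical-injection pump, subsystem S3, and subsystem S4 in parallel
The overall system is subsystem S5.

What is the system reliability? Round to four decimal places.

Parallel (pressure sensor and hydraulic power unit): 1 − (1 − 0.882000)(1 − 0.945000) = 0.993510
Parallel (master valve solenoid and umbilical termination): 1 − (1 − 0.759000)(1 − 0.956000) = 0.989396
Series ([0.993510] and [0.989396]): 0.993510 × 0.989396 = 0.982975
Series (choke actuator and subsea control module): 0.796000 × 0.808000 = 0.643168
Parallel (chemical-injection pump, [0.982975], and [0.643168]): 1 − (1 − 0.922000)(1 − 0.982975)(1 − 0.643168) = 0.9995

0.9995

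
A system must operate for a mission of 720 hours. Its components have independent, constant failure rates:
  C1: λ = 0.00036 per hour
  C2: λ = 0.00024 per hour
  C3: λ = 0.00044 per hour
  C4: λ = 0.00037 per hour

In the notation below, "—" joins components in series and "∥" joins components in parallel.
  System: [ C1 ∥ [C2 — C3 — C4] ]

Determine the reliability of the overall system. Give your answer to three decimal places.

R(C1) = exp(−0.00036 × 720) = 0.77167
R(C2) = exp(−0.00024 × 720) = 0.84131
R(C3) = exp(−0.00044 × 720) = 0.72848
R(C4) = exp(−0.00037 × 720) = 0.76613
Series (C2, C3, and C4): 0.84131 × 0.72848 × 0.76613 = 0.46954
Parallel (C1 and [0.46954]): 1 − (1 − 0.77167)(1 − 0.46954) = 0.879

0.879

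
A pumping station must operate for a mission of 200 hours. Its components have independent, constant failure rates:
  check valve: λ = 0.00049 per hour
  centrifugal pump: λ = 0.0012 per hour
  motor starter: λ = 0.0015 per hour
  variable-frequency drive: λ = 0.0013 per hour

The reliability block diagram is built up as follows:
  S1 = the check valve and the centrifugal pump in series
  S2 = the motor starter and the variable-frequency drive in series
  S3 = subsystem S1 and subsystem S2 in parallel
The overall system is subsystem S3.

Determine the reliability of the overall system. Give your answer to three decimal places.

R(check valve) = exp(−0.00049 × 200) = 0.90665
R(centrifugal pump) = exp(−0.0012 × 200) = 0.78663
R(motor starter) = exp(−0.0015 × 200) = 0.74082
R(variable-frequency drive) = exp(−0.0013 × 200) = 0.77105
Series (check valve and centrifugal pump): 0.90665 × 0.78663 = 0.71320
Series (motor starter and variable-frequency drive): 0.74082 × 0.77105 = 0.57121
Parallel ([0.71320] and [0.57121]): 1 − (1 − 0.71320)(1 − 0.57121) = 0.877

0.877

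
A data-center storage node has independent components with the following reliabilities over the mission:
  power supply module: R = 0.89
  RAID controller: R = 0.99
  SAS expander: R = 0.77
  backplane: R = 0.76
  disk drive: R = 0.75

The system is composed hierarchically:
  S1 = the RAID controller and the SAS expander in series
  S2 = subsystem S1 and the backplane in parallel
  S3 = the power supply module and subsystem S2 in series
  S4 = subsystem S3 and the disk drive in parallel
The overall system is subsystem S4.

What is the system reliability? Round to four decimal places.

0.9598

Series (RAID controller and SAS expander): 0.990000 × 0.770000 = 0.762300
Parallel ([0.762300] and backplane): 1 − (1 − 0.762300)(1 − 0.760000) = 0.942952
Series (power supply module and [0.942952]): 0.890000 × 0.942952 = 0.839227
Parallel ([0.839227] and disk drive): 1 − (1 − 0.839227)(1 − 0.750000) = 0.9598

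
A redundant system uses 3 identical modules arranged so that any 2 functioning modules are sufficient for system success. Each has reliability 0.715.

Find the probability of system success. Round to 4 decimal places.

0.8026

R = Σ_{i=2}^{3} C(3,i) p^i (1−p)^{3−i} with p = 0.715
C(3,2)·0.715^2·0.285^1 = 0.437097
C(3,3)·0.715^3·0.285^0 = 0.365526
Sum = 0.8026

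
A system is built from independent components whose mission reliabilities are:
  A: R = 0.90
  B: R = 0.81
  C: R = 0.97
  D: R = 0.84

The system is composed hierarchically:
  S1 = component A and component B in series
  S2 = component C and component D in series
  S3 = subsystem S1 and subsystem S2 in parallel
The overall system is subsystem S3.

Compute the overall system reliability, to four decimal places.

0.9498

Series (A and B): 0.900000 × 0.810000 = 0.729000
Series (C and D): 0.970000 × 0.840000 = 0.814800
Parallel ([0.729000] and [0.814800]): 1 − (1 − 0.729000)(1 − 0.814800) = 0.9498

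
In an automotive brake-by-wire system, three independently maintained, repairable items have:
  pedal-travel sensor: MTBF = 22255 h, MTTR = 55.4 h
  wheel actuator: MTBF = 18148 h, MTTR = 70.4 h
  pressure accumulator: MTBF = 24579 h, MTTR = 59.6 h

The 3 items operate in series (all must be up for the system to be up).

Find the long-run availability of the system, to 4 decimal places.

A(pedal-travel sensor) = MTBF/(MTBF+MTTR) = 22255/(22255+55.4) = 0.997517
A(wheel actuator) = MTBF/(MTBF+MTTR) = 18148/(18148+70.4) = 0.996136
A(pressure accumulator) = MTBF/(MTBF+MTTR) = 24579/(24579+59.6) = 0.997581
Series availability: 0.997517 × 0.996136 × 0.997581 = 0.9913

0.9913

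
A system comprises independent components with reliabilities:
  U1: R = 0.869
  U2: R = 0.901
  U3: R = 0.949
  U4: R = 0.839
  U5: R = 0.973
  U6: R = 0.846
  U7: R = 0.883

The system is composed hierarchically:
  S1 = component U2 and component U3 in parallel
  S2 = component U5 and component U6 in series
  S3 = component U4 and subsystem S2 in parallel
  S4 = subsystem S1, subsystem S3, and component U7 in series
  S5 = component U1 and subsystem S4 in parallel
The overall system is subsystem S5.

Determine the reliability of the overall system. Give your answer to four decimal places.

0.9808

Parallel (U2 and U3): 1 − (1 − 0.901000)(1 − 0.949000) = 0.994951
Series (U5 and U6): 0.973000 × 0.846000 = 0.823158
Parallel (U4 and [0.823158]): 1 − (1 − 0.839000)(1 − 0.823158) = 0.971528
Series ([0.994951], [0.971528], and U7): 0.994951 × 0.971528 × 0.883000 = 0.853528
Parallel (U1 and [0.853528]): 1 − (1 − 0.869000)(1 − 0.853528) = 0.9808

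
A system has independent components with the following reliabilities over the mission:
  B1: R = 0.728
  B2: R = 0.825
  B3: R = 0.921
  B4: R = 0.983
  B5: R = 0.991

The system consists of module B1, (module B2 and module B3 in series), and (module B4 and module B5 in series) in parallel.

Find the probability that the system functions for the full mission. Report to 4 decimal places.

Series (B2 and B3): 0.825000 × 0.921000 = 0.759825
Series (B4 and B5): 0.983000 × 0.991000 = 0.974153
Parallel (B1, [0.759825], and [0.974153]): 1 − (1 − 0.728000)(1 − 0.759825)(1 − 0.974153) = 0.9983

0.9983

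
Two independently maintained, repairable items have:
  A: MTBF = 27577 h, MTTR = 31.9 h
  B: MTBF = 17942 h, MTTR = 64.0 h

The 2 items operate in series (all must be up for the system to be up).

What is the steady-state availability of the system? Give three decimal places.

A(A) = MTBF/(MTBF+MTTR) = 27577/(27577+31.9) = 0.998845
A(B) = MTBF/(MTBF+MTTR) = 17942/(17942+64.0) = 0.996446
Series availability: 0.998845 × 0.996446 = 0.995

0.995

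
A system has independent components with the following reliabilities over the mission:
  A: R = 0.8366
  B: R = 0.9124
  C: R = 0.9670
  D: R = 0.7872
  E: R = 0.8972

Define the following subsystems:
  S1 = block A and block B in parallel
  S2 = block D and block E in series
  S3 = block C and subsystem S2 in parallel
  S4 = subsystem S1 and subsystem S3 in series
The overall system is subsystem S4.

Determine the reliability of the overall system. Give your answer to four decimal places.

0.9761

Parallel (A and B): 1 − (1 − 0.836600)(1 − 0.912400) = 0.985686
Series (D and E): 0.787200 × 0.897200 = 0.706276
Parallel (C and [0.706276]): 1 − (1 − 0.967000)(1 − 0.706276) = 0.990307
Series ([0.985686] and [0.990307]): 0.985686 × 0.990307 = 0.9761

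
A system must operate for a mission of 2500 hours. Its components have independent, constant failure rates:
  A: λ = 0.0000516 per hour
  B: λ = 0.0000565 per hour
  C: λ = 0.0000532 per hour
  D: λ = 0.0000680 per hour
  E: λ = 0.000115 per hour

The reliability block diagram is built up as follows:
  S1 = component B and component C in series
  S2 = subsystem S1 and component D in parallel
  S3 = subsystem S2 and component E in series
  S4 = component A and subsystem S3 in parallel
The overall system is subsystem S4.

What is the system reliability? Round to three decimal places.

0.966

R(A) = exp(−0.0000516 × 2500) = 0.87897
R(B) = exp(−0.0000565 × 2500) = 0.86827
R(C) = exp(−0.0000532 × 2500) = 0.87547
R(D) = exp(−0.0000680 × 2500) = 0.84366
R(E) = exp(−0.000115 × 2500) = 0.75014
Series (B and C): 0.86827 × 0.87547 = 0.76014
Parallel ([0.76014] and D): 1 − (1 − 0.76014)(1 − 0.84366) = 0.96250
Series ([0.96250] and E): 0.96250 × 0.75014 = 0.72201
Parallel (A and [0.72201]): 1 − (1 − 0.87897)(1 − 0.72201) = 0.966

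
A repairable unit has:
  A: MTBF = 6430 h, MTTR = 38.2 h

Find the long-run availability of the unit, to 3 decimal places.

A(A) = MTBF/(MTBF+MTTR) = 6430/(6430+38.2) = 0.994

0.994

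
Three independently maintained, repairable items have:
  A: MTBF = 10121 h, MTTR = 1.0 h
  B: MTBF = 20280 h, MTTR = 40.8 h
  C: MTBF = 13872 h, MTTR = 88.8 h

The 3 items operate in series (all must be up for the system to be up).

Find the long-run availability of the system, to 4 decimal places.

A(A) = MTBF/(MTBF+MTTR) = 10121/(10121+1.0) = 0.999901
A(B) = MTBF/(MTBF+MTTR) = 20280/(20280+40.8) = 0.997992
A(C) = MTBF/(MTBF+MTTR) = 13872/(13872+88.8) = 0.993639
Series availability: 0.999901 × 0.997992 × 0.993639 = 0.9915

0.9915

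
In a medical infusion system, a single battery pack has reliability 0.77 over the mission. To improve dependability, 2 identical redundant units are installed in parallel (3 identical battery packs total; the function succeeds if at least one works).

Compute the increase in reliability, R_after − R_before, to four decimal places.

0.2178

R_before = 0.77
R_after = 1 − (1 − 0.77)^3 = 0.9878
ΔR = 0.9878 − 0.77 = 0.2178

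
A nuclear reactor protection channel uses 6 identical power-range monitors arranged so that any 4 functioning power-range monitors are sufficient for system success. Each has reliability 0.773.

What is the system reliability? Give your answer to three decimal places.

0.865

R = Σ_{i=4}^{6} C(6,i) p^i (1−p)^{6−i} with p = 0.773
C(6,4)·0.773^4·0.227^2 = 0.27597
C(6,5)·0.773^5·0.227^1 = 0.37590
C(6,6)·0.773^6·0.227^0 = 0.21334
Sum = 0.865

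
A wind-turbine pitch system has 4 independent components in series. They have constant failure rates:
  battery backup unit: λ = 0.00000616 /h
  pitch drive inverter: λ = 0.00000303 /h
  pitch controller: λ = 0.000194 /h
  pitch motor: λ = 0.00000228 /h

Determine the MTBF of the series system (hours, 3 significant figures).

4870

Series of exponential components: λ_sys = Σ λ_i
λ_sys = 0.00000616 + 0.00000303 + 0.000194 + 0.00000228 = 2.0547e-04 /h
MTBF = 1 / λ_sys = 4870 h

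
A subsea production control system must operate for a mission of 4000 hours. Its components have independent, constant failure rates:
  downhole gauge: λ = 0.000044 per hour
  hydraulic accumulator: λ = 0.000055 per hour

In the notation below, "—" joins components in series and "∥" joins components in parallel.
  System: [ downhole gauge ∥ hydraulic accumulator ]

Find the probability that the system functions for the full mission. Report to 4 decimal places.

0.9681

R(downhole gauge) = exp(−0.000044 × 4000) = 0.838618
R(hydraulic accumulator) = exp(−0.000055 × 4000) = 0.802519
Parallel (downhole gauge and hydraulic accumulator): 1 − (1 − 0.838618)(1 − 0.802519) = 0.9681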